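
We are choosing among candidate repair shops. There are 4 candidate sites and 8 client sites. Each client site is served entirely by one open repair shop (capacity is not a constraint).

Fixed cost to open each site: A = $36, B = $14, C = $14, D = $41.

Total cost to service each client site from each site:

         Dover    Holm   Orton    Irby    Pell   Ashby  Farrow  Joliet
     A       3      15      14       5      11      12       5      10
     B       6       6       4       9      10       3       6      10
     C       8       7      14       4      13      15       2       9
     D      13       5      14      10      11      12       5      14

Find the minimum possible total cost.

For any fixed open set, each client site goes to its cheapest open site; total = fixed + service.
{B}: Dover→B 6, Holm→B 6, Orton→B 4, Irby→B 9, Pell→B 10, Ashby→B 3, Farrow→B 6, Joliet→B 10. Service 54; fixed 14; total 68.
{B, C}: Dover→B 6, Holm→B 6, Orton→B 4, Irby→C 4, Pell→B 10, Ashby→B 3, Farrow→C 2, Joliet→C 9. Service 44; fixed 28; total 72.
{C}: Dover→C 8, Holm→C 7, Orton→C 14, Irby→C 4, Pell→C 13, Ashby→C 15, Farrow→C 2, Joliet→C 9. Service 72; fixed 14; total 86.
{A, B, C, D}: Dover→A 3, Holm→D 5, Orton→B 4, Irby→C 4, Pell→B 10, Ashby→B 3, Farrow→C 2, Joliet→C 9. Service 40; fixed 105; total 145.
(All 15 nonempty subsets were checked; B only is lowest.)

Minimum total cost: 68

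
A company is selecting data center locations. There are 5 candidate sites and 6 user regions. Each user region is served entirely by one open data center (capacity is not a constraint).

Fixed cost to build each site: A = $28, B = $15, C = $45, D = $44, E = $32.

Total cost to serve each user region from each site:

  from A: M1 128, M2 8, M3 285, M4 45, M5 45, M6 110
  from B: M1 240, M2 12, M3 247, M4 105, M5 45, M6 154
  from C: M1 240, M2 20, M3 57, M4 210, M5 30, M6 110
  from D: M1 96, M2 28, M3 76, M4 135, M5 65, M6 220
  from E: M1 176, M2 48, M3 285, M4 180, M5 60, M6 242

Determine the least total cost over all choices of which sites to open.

For any fixed open set, each user region goes to its cheapest open site; total = fixed + service.
{A, C}: M1→A 128, M2→A 8, M3→C 57, M4→A 45, M5→C 30, M6→A 110. Service 378; fixed 73; total 451.
{A, D}: service 380 + fixed 72 = 452
{A, C, D}: M1→D 96, M2→A 8, M3→C 57, M4→A 45, M5→C 30, M6→A 110. Service 346; fixed 117; total 463.
{A, B, C, D, E}: M1→D 96, M2→A 8, M3→C 57, M4→A 45, M5→C 30, M6→A 110. Service 346; fixed 164; total 510.
No other subset beats 451.

Minimum total cost: 451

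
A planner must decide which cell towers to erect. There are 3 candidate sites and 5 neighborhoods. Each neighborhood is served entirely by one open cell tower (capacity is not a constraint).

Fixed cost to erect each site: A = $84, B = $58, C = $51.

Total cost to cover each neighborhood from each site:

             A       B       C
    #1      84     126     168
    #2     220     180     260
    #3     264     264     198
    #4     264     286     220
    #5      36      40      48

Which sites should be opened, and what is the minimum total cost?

For any fixed open set, each neighborhood goes to its cheapest open site; total = fixed + service.
{B, C}: #1→B 126, #2→B 180, #3→C 198, #4→C 220, #5→B 40. Service 764; fixed 109; total 873.
{A, C}: service 758 + fixed 135 = 893
{A, B, C}: service 718 + fixed 193 = 911
{C}: service 894 + fixed 51 = 945
No other subset beats 873.

Open B and C; minimum total cost 873.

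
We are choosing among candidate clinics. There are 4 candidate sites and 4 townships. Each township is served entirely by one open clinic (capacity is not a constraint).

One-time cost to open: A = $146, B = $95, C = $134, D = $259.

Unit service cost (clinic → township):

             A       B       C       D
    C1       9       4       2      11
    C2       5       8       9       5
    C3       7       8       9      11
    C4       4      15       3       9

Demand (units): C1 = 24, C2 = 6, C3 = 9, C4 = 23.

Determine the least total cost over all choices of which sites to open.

Minimum total cost: 386

For any fixed open set, each township goes to its cheapest open site; total = fixed + service.
{C}: C1→C 2·24=48, C2→C 9·6=54, C3→C 9·9=81, C4→C 3·23=69. Service 252; fixed 134; total 386.
{B, C}: C1→C 2·24=48, C2→B 8·6=48, C3→B 8·9=72, C4→C 3·23=69. Service 237; fixed 229; total 466.
{A, C}: C1→C 2·24=48, C2→A 5·6=30, C3→A 7·9=63, C4→C 3·23=69. Service 210; fixed 280; total 490.
{A, B, C, D}: service 210 + fixed 634 = 844
No other subset beats 386.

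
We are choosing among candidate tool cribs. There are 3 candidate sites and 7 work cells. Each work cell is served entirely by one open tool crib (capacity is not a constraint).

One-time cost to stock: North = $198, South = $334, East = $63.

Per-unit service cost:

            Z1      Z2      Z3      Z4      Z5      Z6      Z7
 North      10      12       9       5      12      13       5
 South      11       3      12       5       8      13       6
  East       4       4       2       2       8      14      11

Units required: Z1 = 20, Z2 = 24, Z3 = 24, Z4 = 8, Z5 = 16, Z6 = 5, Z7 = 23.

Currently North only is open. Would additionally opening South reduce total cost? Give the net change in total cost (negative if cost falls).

Current service cost with {North}: 1116.
Adding South: each work cell re-picks its cheapest; new service cost 836, saving 280.
Extra fixed cost: 334. Net change = 334 − 280 = 54.
(Totals: 1314 → 1368.)

No — net change +54 (cost rises by 54).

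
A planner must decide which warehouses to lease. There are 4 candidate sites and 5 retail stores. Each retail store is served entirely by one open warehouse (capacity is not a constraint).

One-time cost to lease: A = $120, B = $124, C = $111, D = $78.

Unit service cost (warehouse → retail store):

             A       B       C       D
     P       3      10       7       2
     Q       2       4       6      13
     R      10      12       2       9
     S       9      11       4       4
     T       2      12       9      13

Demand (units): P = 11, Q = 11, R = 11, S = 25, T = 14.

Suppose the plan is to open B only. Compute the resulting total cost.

Total cost: 853

Each retail store is assigned to its cheapest site among the open ones.
{B}: P→B 10·11=110, Q→B 4·11=44, R→B 12·11=132, S→B 11·25=275, T→B 12·14=168. Service 729; fixed 124; total 853.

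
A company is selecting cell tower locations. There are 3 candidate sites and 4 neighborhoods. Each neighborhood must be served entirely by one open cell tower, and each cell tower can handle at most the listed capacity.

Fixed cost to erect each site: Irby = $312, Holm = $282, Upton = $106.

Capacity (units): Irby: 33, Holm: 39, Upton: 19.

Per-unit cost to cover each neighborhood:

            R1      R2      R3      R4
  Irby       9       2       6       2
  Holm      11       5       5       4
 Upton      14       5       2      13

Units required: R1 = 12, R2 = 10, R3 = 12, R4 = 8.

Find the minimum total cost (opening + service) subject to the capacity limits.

Open {Irby, Upton}: R1→Irby 9·12=108, R2→Irby 2·10=20, R3→Upton 2·12=24, R4→Irby 2·8=16.
Loads: Irby carries 30/33, Upton carries 12/19. Service 168; fixed 418; total 586.
Next best feasible plan costs 626.

Minimum total cost: 586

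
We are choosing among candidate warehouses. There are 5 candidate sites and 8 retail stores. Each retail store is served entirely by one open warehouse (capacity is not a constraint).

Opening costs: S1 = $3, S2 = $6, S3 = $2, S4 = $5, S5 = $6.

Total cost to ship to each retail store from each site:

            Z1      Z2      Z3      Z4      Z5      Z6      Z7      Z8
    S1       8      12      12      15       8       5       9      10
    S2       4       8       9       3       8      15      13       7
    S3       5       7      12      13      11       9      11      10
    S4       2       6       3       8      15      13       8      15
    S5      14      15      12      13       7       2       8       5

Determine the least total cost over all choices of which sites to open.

For any fixed open set, each retail store goes to its cheapest open site; total = fixed + service.
{S4, S5}: Z1→S4 2, Z2→S4 6, Z3→S4 3, Z4→S4 8, Z5→S5 7, Z6→S5 2, Z7→S4 8, Z8→S5 5. Service 41; fixed 11; total 52.
{S2, S4, S5}: Z1→S4 2, Z2→S4 6, Z3→S4 3, Z4→S2 3, Z5→S5 7, Z6→S5 2, Z7→S4 8, Z8→S5 5. Service 36; fixed 17; total 53.
{S3, S4, S5}: Z1→S4 2, Z2→S4 6, Z3→S4 3, Z4→S4 8, Z5→S5 7, Z6→S5 2, Z7→S4 8, Z8→S5 5. Service 41; fixed 13; total 54.
{S1, S2, S3, S4, S5}: service 36 + fixed 22 = 58
No other subset beats 52.

Minimum total cost: 52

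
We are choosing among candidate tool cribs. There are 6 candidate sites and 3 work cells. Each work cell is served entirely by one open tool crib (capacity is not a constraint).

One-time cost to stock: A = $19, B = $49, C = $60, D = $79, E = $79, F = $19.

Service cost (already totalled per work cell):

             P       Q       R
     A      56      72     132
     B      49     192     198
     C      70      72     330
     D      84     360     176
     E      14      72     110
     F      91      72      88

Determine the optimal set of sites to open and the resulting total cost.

For any fixed open set, each work cell goes to its cheapest open site; total = fixed + service.
{A, F}: P→A 56, Q→A 72, R→F 88. Service 216; fixed 38; total 254.
{F}: P→F 91, Q→F 72, R→F 88. Service 251; fixed 19; total 270.
{E, F}: service 174 + fixed 98 = 272
{A, B, C, D, E, F}: service 174 + fixed 305 = 479
No other subset beats 254.

Open A and F; minimum total cost 254.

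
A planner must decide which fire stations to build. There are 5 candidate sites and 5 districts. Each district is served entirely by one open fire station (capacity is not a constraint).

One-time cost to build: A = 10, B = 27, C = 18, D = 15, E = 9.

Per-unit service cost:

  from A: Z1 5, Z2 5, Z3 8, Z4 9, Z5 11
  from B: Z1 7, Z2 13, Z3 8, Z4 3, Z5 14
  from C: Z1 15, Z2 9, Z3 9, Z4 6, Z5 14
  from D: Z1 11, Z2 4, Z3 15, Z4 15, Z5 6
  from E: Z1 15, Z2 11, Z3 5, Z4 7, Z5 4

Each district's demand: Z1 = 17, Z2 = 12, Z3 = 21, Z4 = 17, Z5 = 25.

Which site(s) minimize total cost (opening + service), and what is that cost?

Open A, B and E; minimum total cost 447.

For any fixed open set, each district goes to its cheapest open site; total = fixed + service.
{A, B, E}: Z1→A 5·17=85, Z2→A 5·12=60, Z3→E 5·21=105, Z4→B 3·17=51, Z5→E 4·25=100. Service 401; fixed 46; total 447.
{A, B, D, E}: service 389 + fixed 61 = 450
{A, B, C, E}: service 401 + fixed 64 = 465
{A, B, C, D, E}: service 389 + fixed 79 = 468
No other subset beats 447.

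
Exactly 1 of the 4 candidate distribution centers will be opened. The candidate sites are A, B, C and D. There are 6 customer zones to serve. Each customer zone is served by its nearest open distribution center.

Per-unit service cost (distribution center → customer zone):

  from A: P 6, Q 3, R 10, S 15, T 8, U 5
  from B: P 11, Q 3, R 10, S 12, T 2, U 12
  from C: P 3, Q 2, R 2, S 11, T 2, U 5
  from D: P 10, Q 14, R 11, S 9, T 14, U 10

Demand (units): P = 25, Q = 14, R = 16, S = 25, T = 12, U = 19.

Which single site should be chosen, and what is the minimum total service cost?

With exactly 1 open, each customer zone uses its cheapest among the chosen.
{C}: P→C 3·25=75, Q→C 2·14=28, R→C 2·16=32, S→C 11·25=275, T→C 2·12=24, U→C 5·19=95. Service cost 529.
{A}: service cost 918
{B}: service cost 1029
Among all 4 size-1 choices, {C} is lowest.

Choose C only; total service cost 529.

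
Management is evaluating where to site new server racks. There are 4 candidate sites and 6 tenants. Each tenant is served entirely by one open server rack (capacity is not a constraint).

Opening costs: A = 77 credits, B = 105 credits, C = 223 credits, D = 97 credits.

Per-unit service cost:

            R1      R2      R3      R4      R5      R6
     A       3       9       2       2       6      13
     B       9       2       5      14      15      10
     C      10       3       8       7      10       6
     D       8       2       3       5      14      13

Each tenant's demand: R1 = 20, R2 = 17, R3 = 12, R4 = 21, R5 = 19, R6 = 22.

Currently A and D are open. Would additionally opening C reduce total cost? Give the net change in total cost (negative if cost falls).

Current service cost with {A, D}: 560.
Adding C: each tenant re-picks its cheapest; new service cost 406, saving 154.
Extra fixed cost: 223. Net change = 223 − 154 = 69.
(Totals: 734 → 803.)

No — net change +69 (cost rises by 69).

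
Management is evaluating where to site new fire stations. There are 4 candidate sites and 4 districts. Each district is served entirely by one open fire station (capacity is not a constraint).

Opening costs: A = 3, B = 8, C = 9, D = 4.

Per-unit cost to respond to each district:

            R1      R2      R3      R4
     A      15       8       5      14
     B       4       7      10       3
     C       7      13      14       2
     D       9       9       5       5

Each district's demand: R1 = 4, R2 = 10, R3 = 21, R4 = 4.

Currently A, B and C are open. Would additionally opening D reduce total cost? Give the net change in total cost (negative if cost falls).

No — net change +4 (cost rises by 4).

Current service cost with {A, B, C}: 199.
Adding D: each district re-picks its cheapest; new service cost 199, saving 0.
Extra fixed cost: 4. Net change = 4 − 0 = 4.
(Totals: 219 → 223.)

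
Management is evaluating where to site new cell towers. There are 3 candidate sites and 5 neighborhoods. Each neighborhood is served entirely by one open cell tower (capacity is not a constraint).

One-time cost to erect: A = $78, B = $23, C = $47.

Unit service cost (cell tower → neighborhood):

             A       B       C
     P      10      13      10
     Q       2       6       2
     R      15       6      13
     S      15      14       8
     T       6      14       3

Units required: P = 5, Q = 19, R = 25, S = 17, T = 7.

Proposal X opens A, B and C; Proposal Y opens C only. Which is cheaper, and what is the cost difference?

Proposal X is cheaper by 74.

Proposal X: {A, B, C}: P→A 10·5=50, Q→A 2·19=38, R→B 6·25=150, S→C 8·17=136, T→C 3·7=21. Service 395; fixed 148; total 543.
Proposal Y: {C}: P→C 10·5=50, Q→C 2·19=38, R→C 13·25=325, S→C 8·17=136, T→C 3·7=21. Service 570; fixed 47; total 617.
Difference: |543 − 617| = 74.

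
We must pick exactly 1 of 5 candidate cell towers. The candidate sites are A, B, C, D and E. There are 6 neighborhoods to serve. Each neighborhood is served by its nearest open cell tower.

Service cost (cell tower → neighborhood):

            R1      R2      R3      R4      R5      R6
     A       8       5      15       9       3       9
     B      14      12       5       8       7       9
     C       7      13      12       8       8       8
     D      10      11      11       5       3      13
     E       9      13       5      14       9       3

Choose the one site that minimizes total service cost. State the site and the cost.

With exactly 1 open, each neighborhood uses its cheapest among the chosen.
{A}: R1→A 8, R2→A 5, R3→A 15, R4→A 9, R5→A 3, R6→A 9. Service cost 49.
{D}: service cost 53
{E}: service cost 53
Among all 5 size-1 choices, {A} is lowest.

Choose A only; total service cost 49.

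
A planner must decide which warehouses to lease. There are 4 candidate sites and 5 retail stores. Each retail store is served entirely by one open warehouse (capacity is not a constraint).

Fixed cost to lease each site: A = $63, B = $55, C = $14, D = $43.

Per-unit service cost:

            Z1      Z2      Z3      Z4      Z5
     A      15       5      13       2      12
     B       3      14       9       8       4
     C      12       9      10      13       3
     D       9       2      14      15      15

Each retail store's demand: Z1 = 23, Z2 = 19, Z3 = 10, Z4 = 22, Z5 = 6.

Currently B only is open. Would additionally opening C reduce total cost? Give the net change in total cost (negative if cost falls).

Yes — net change −87 (cost falls by 87).

Current service cost with {B}: 625.
Adding C: each retail store re-picks its cheapest; new service cost 524, saving 101.
Extra fixed cost: 14. Net change = 14 − 101 = -87.
(Totals: 680 → 593.)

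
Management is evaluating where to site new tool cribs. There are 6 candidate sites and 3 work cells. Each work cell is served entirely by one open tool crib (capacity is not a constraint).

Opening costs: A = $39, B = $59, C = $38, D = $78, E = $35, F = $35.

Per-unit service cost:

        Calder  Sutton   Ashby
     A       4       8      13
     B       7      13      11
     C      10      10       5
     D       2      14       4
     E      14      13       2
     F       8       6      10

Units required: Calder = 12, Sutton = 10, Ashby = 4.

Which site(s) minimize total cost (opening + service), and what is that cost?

Open A and E; minimum total cost 210.

For any fixed open set, each work cell goes to its cheapest open site; total = fixed + service.
{A, E}: Calder→A 4·12=48, Sutton→A 8·10=80, Ashby→E 2·4=8. Service 136; fixed 74; total 210.
{D, F}: service 100 + fixed 113 = 213
{A}: service 180 + fixed 39 = 219
{A, B, C, D, E, F}: Calder→D 2·12=24, Sutton→F 6·10=60, Ashby→E 2·4=8. Service 92; fixed 284; total 376.
No other subset beats 210.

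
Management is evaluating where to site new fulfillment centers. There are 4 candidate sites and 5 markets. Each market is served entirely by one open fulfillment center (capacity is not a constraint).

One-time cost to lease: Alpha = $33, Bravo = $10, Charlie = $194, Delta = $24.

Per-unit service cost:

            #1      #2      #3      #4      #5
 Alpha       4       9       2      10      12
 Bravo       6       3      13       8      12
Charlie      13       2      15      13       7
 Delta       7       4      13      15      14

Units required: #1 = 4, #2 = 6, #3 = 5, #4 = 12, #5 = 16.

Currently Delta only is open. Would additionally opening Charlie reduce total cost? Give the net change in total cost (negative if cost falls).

No — net change +46 (cost rises by 46).

Current service cost with {Delta}: 521.
Adding Charlie: each market re-picks its cheapest; new service cost 373, saving 148.
Extra fixed cost: 194. Net change = 194 − 148 = 46.
(Totals: 545 → 591.)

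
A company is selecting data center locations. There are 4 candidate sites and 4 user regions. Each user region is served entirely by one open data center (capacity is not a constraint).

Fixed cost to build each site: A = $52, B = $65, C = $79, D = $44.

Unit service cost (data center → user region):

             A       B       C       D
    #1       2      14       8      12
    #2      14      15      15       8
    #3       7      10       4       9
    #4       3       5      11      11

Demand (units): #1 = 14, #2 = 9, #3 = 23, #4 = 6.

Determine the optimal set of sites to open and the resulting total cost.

For any fixed open set, each user region goes to its cheapest open site; total = fixed + service.
{A, D}: #1→A 2·14=28, #2→D 8·9=72, #3→A 7·23=161, #4→A 3·6=18. Service 279; fixed 96; total 375.
{A}: service 333 + fixed 52 = 385
{A, C, D}: #1→A 2·14=28, #2→D 8·9=72, #3→C 4·23=92, #4→A 3·6=18. Service 210; fixed 175; total 385.
{A, B, C, D}: #1→A 2·14=28, #2→D 8·9=72, #3→C 4·23=92, #4→A 3·6=18. Service 210; fixed 240; total 450.
No other subset beats 375.

Open A and D; minimum total cost 375.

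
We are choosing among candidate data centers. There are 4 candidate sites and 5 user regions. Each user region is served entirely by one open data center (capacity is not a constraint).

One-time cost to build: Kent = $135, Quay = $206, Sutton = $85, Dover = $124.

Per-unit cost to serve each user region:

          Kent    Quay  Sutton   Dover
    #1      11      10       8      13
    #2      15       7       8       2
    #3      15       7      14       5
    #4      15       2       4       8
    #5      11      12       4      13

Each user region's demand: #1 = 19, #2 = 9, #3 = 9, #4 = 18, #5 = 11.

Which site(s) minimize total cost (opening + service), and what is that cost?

For any fixed open set, each user region goes to its cheapest open site; total = fixed + service.
{Sutton, Dover}: #1→Sutton 8·19=152, #2→Dover 2·9=18, #3→Dover 5·9=45, #4→Sutton 4·18=72, #5→Sutton 4·11=44. Service 331; fixed 209; total 540.
{Sutton}: service 466 + fixed 85 = 551
{Quay, Sutton}: service 358 + fixed 291 = 649
{Kent, Quay, Sutton, Dover}: #1→Sutton 8·19=152, #2→Dover 2·9=18, #3→Dover 5·9=45, #4→Quay 2·18=36, #5→Sutton 4·11=44. Service 295; fixed 550; total 845.
No other subset beats 540.

Open Sutton and Dover; minimum total cost 540.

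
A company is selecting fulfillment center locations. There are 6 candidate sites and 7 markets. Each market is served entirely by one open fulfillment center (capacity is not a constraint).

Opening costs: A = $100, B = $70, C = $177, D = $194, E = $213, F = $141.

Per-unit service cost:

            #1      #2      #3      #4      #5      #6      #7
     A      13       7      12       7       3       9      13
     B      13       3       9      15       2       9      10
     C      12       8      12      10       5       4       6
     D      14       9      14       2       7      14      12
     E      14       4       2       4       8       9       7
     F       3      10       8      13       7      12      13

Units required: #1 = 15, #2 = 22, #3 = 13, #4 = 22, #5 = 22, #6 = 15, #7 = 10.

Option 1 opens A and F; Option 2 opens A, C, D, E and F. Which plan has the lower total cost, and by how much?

Option 1: {A, F}: #1→F 3·15=45, #2→A 7·22=154, #3→F 8·13=104, #4→A 7·22=154, #5→A 3·22=66, #6→A 9·15=135, #7→A 13·10=130. Service 788; fixed 241; total 1029.
Option 2: {A, C, D, E, F}: #1→F 3·15=45, #2→E 4·22=88, #3→E 2·13=26, #4→D 2·22=44, #5→A 3·22=66, #6→C 4·15=60, #7→C 6·10=60. Service 389; fixed 825; total 1214.
Difference: |1029 − 1214| = 185.

Option 1 is cheaper by 185.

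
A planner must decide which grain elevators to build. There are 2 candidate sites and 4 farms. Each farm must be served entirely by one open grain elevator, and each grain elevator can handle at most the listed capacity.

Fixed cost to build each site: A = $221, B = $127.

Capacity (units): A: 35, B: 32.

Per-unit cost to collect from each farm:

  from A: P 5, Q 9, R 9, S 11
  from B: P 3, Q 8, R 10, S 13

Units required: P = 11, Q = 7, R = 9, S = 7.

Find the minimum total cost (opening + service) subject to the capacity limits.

Minimum total cost: 497

Open {A}: P→A 5·11=55, Q→A 9·7=63, R→A 9·9=81, S→A 11·7=77.
Loads: A carries 34/35. Service 276; fixed 221; total 497.
Next best feasible plan costs 595.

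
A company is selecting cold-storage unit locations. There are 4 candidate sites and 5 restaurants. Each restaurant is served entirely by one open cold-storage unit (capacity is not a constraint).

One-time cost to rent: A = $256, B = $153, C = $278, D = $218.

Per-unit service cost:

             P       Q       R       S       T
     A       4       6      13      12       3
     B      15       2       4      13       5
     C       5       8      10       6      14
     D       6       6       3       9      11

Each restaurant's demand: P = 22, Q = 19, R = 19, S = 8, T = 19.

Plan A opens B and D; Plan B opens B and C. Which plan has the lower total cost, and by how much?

Plan A: {B, D}: P→D 6·22=132, Q→B 2·19=38, R→D 3·19=57, S→D 9·8=72, T→B 5·19=95. Service 394; fixed 371; total 765.
Plan B: {B, C}: P→C 5·22=110, Q→B 2·19=38, R→B 4·19=76, S→C 6·8=48, T→B 5·19=95. Service 367; fixed 431; total 798.
Difference: |765 − 798| = 33.

Plan A is cheaper by 33.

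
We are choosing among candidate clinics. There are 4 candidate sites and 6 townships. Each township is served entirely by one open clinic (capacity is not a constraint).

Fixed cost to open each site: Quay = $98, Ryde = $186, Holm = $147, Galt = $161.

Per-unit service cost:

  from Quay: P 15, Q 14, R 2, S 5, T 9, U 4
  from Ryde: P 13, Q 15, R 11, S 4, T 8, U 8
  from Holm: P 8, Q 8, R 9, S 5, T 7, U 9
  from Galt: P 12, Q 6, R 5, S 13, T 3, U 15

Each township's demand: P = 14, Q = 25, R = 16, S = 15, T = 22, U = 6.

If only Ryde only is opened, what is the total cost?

Total cost: 1203

Each township is assigned to its cheapest site among the open ones.
{Ryde}: P→Ryde 13·14=182, Q→Ryde 15·25=375, R→Ryde 11·16=176, S→Ryde 4·15=60, T→Ryde 8·22=176, U→Ryde 8·6=48. Service 1017; fixed 186; total 1203.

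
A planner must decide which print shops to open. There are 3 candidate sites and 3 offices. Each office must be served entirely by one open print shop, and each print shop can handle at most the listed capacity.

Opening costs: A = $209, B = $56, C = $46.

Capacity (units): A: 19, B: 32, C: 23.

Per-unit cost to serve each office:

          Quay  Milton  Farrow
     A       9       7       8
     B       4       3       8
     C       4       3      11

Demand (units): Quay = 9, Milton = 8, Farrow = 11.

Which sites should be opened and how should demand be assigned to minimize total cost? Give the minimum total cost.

Open {B}: Quay→B 4·9=36, Milton→B 3·8=24, Farrow→B 8·11=88.
Loads: B carries 28/32. Service 148; fixed 56; total 204.
Next best feasible plan costs 250.

Minimum total cost: 204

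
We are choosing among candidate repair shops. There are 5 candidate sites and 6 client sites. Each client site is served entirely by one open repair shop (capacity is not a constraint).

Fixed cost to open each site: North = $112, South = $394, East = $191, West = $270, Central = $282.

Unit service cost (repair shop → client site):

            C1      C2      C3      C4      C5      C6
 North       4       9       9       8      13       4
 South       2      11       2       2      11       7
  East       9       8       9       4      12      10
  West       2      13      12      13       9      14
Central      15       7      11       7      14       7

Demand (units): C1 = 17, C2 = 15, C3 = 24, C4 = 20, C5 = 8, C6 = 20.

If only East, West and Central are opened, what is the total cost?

Each client site is assigned to its cheapest site among the open ones.
{East, West, Central}: C1→West 2·17=34, C2→Central 7·15=105, C3→East 9·24=216, C4→East 4·20=80, C5→West 9·8=72, C6→Central 7·20=140. Service 647; fixed 743; total 1390.

Total cost: 1390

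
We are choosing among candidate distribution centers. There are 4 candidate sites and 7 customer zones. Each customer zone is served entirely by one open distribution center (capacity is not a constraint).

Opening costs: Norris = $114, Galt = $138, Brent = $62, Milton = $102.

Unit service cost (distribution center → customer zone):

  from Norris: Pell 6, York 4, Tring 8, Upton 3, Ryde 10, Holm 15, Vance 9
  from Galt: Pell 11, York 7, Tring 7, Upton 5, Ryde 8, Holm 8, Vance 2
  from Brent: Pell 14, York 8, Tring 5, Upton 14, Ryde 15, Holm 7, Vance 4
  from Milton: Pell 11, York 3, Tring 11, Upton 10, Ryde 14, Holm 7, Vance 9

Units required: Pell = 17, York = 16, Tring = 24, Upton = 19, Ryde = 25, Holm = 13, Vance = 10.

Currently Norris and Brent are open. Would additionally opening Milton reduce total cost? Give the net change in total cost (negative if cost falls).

No — net change +86 (cost rises by 86).

Current service cost with {Norris, Brent}: 724.
Adding Milton: each customer zone re-picks its cheapest; new service cost 708, saving 16.
Extra fixed cost: 102. Net change = 102 − 16 = 86.
(Totals: 900 → 986.)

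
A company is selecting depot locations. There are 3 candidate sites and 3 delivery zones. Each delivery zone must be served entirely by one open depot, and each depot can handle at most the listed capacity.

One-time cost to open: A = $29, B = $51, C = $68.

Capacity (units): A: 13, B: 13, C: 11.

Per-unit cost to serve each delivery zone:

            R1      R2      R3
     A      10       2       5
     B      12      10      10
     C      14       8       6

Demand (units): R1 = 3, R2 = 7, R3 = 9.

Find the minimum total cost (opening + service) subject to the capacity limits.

Open {A, C}: R1→A 10·3=30, R2→A 2·7=14, R3→C 6·9=54.
Loads: A carries 10/13, C carries 9/11. Service 98; fixed 97; total 195.
Next best feasible plan costs 214.

Minimum total cost: 195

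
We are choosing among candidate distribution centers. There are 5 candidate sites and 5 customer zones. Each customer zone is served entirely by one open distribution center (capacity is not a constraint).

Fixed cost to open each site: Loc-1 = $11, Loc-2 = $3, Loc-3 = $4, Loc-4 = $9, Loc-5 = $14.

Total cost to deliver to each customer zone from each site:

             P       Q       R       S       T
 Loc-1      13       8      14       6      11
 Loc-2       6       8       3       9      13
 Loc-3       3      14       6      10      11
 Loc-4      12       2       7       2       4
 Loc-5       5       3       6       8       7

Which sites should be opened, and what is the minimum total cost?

Open Loc-2 and Loc-4; minimum total cost 29.

For any fixed open set, each customer zone goes to its cheapest open site; total = fixed + service.
{Loc-2, Loc-4}: P→Loc-2 6, Q→Loc-4 2, R→Loc-2 3, S→Loc-4 2, T→Loc-4 4. Service 17; fixed 12; total 29.
{Loc-2, Loc-3, Loc-4}: P→Loc-3 3, Q→Loc-4 2, R→Loc-2 3, S→Loc-4 2, T→Loc-4 4. Service 14; fixed 16; total 30.
{Loc-3, Loc-4}: P→Loc-3 3, Q→Loc-4 2, R→Loc-3 6, S→Loc-4 2, T→Loc-4 4. Service 17; fixed 13; total 30.
{Loc-1, Loc-2, Loc-3, Loc-4, Loc-5}: service 14 + fixed 41 = 55
No other subset beats 29.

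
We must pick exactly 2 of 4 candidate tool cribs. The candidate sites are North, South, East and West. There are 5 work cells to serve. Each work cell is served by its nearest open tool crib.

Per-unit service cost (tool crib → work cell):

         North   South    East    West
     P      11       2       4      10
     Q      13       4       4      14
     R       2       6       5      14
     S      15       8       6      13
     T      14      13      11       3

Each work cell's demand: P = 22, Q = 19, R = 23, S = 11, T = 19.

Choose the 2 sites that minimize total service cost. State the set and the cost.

Choose East and West; total service cost 402.

With exactly 2 open, each work cell uses its cheapest among the chosen.
{East, West}: P→East 4·22=88, Q→East 4·19=76, R→East 5·23=115, S→East 6·11=66, T→West 3·19=57. Service cost 402.
{South, West}: service cost 403
{North, East}: service cost 485
Among all 6 size-2 choices, {East, West} is lowest.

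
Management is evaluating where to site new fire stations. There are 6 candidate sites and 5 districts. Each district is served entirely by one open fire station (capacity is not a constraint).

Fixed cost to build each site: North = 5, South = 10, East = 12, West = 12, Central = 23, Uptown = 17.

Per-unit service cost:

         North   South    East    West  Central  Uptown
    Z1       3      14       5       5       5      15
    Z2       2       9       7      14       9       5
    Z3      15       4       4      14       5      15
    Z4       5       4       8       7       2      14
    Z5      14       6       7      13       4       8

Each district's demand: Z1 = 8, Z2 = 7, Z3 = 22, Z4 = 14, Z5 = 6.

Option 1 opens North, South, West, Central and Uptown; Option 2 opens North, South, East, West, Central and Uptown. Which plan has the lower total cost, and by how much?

Option 1 is cheaper by 12.

Option 1: {North, South, West, Central, Uptown}: Z1→North 3·8=24, Z2→North 2·7=14, Z3→South 4·22=88, Z4→Central 2·14=28, Z5→Central 4·6=24. Service 178; fixed 67; total 245.
Option 2: {North, South, East, West, Central, Uptown}: Z1→North 3·8=24, Z2→North 2·7=14, Z3→South 4·22=88, Z4→Central 2·14=28, Z5→Central 4·6=24. Service 178; fixed 79; total 257.
Difference: |245 − 257| = 12.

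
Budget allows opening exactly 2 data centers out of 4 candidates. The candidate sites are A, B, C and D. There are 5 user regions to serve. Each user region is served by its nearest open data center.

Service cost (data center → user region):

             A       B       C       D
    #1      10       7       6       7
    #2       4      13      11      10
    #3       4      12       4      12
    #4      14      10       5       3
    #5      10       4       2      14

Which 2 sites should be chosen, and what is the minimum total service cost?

With exactly 2 open, each user region uses its cheapest among the chosen.
{A, C}: #1→C 6, #2→A 4, #3→A 4, #4→C 5, #5→C 2. Service cost 21.
{C, D}: service cost 25
{A, D}: service cost 28
Among all 6 size-2 choices, {A, C} is lowest.

Choose A and C; total service cost 21.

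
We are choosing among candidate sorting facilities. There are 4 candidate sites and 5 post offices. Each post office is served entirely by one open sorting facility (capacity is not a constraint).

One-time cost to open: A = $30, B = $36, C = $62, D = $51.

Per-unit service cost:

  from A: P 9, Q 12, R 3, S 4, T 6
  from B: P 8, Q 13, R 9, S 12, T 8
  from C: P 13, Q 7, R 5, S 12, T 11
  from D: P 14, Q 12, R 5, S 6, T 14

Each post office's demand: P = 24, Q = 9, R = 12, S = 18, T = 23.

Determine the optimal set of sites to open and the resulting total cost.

For any fixed open set, each post office goes to its cheapest open site; total = fixed + service.
{A}: P→A 9·24=216, Q→A 12·9=108, R→A 3·12=36, S→A 4·18=72, T→A 6·23=138. Service 570; fixed 30; total 600.
{A, B}: P→B 8·24=192, Q→A 12·9=108, R→A 3·12=36, S→A 4·18=72, T→A 6·23=138. Service 546; fixed 66; total 612.
{A, C}: service 525 + fixed 92 = 617
{A, B, C, D}: service 501 + fixed 179 = 680
(All 15 nonempty subsets were checked; A only is lowest.)

Open A only; minimum total cost 600.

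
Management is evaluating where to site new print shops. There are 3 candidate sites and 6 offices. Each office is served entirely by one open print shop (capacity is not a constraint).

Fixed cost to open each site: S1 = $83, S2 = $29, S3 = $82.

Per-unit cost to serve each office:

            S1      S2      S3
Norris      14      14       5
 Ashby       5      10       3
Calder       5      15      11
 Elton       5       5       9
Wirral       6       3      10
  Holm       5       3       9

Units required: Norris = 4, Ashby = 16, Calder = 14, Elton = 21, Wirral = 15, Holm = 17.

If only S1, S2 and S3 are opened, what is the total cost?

Each office is assigned to its cheapest site among the open ones.
{S1, S2, S3}: Norris→S3 5·4=20, Ashby→S3 3·16=48, Calder→S1 5·14=70, Elton→S1 5·21=105, Wirral→S2 3·15=45, Holm→S2 3·17=51. Service 339; fixed 194; total 533.

Total cost: 533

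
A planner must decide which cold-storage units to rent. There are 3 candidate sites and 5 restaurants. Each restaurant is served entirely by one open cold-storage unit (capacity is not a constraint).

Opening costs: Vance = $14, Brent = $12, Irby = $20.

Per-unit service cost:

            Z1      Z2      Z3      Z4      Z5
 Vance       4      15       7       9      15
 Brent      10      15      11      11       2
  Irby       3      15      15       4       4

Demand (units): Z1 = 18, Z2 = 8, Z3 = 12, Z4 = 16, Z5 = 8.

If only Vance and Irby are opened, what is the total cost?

Each restaurant is assigned to its cheapest site among the open ones.
{Vance, Irby}: Z1→Irby 3·18=54, Z2→Vance 15·8=120, Z3→Vance 7·12=84, Z4→Irby 4·16=64, Z5→Irby 4·8=32. Service 354; fixed 34; total 388.

Total cost: 388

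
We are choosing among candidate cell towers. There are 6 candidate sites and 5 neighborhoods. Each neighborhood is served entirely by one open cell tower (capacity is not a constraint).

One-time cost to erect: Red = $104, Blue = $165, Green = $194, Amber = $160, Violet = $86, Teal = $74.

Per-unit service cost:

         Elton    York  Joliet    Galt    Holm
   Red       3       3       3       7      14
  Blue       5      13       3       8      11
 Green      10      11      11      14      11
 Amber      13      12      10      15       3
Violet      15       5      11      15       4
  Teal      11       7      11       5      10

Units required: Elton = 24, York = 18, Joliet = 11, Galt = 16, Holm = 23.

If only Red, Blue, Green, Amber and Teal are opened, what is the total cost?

Total cost: 1005

Each neighborhood is assigned to its cheapest site among the open ones.
{Red, Blue, Green, Amber, Teal}: Elton→Red 3·24=72, York→Red 3·18=54, Joliet→Red 3·11=33, Galt→Teal 5·16=80, Holm→Amber 3·23=69. Service 308; fixed 697; total 1005.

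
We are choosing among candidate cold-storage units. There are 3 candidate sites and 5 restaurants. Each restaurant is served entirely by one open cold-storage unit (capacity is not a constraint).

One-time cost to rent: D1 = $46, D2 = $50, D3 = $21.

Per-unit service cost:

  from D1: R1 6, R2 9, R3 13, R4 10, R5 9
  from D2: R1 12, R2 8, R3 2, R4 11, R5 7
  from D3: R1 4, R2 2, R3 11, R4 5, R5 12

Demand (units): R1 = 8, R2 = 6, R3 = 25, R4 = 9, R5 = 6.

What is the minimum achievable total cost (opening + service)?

Minimum total cost: 252

For any fixed open set, each restaurant goes to its cheapest open site; total = fixed + service.
{D2, D3}: R1→D3 4·8=32, R2→D3 2·6=12, R3→D2 2·25=50, R4→D3 5·9=45, R5→D2 7·6=42. Service 181; fixed 71; total 252.
{D1, D2, D3}: service 181 + fixed 117 = 298
{D1, D2}: service 278 + fixed 96 = 374
{D3}: R1→D3 4·8=32, R2→D3 2·6=12, R3→D3 11·25=275, R4→D3 5·9=45, R5→D3 12·6=72. Service 436; fixed 21; total 457.
No other subset beats 252.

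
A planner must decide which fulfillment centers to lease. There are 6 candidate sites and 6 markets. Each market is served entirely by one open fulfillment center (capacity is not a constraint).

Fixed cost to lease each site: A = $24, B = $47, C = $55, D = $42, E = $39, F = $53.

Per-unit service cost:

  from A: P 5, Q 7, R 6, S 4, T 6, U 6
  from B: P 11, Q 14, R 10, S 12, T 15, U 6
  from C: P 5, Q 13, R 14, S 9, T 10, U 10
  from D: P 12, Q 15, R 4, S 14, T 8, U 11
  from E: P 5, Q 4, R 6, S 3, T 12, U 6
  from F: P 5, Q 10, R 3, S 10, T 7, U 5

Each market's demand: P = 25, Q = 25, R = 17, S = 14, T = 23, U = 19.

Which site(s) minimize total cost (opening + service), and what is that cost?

Open E and F; minimum total cost 666.

For any fixed open set, each market goes to its cheapest open site; total = fixed + service.
{E, F}: P→E 5·25=125, Q→E 4·25=100, R→F 3·17=51, S→E 3·14=42, T→F 7·23=161, U→F 5·19=95. Service 574; fixed 92; total 666.
{A, E, F}: P→A 5·25=125, Q→E 4·25=100, R→F 3·17=51, S→E 3·14=42, T→A 6·23=138, U→F 5·19=95. Service 551; fixed 116; total 667.
{A, E}: P→A 5·25=125, Q→E 4·25=100, R→A 6·17=102, S→E 3·14=42, T→A 6·23=138, U→A 6·19=114. Service 621; fixed 63; total 684.
{A, B, C, D, E, F}: P→A 5·25=125, Q→E 4·25=100, R→F 3·17=51, S→E 3·14=42, T→A 6·23=138, U→F 5·19=95. Service 551; fixed 260; total 811.
No other subset beats 666.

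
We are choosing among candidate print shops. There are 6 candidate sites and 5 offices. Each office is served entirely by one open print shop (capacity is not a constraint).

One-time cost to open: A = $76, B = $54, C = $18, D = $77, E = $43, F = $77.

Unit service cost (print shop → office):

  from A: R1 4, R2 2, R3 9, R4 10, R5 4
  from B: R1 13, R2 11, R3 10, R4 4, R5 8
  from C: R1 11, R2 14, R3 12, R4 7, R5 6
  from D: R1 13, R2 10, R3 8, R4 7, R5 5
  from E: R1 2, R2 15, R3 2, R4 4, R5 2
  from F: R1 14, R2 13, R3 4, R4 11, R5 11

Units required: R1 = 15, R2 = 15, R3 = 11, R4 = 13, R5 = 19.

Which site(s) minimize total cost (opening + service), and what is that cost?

For any fixed open set, each office goes to its cheapest open site; total = fixed + service.
{A, E}: R1→E 2·15=30, R2→A 2·15=30, R3→E 2·11=22, R4→E 4·13=52, R5→E 2·19=38. Service 172; fixed 119; total 291.
{A, C, E}: service 172 + fixed 137 = 309
{A, B, E}: service 172 + fixed 173 = 345
{A, B, C, D, E, F}: R1→E 2·15=30, R2→A 2·15=30, R3→E 2·11=22, R4→B 4·13=52, R5→E 2·19=38. Service 172; fixed 345; total 517.
No other subset beats 291.

Open A and E; minimum total cost 291.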